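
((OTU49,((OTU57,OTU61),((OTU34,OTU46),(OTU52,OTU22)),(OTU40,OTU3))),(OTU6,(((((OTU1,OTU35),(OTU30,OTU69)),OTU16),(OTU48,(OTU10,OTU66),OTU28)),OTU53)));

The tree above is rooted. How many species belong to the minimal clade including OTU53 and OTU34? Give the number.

20

The MRCA of OTU53 and OTU34 is the root, so the clade is the entire tree.
That clade contains 20 terminal taxa: OTU1, OTU10, OTU16, OTU22, OTU28, OTU3, OTU30, OTU34, OTU35, OTU40, OTU46, OTU48, OTU49, OTU52, OTU53, OTU57, OTU6, OTU61, OTU66, OTU69.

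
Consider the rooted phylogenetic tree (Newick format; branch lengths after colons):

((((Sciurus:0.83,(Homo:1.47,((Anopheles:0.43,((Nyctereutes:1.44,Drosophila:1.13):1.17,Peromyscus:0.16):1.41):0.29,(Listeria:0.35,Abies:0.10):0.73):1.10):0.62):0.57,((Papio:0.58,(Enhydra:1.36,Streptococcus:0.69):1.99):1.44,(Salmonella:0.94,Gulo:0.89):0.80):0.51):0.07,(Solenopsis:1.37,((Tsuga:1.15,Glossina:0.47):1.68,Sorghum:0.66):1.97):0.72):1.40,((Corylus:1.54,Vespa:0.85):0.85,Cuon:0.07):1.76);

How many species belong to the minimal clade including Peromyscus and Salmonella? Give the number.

13

The MRCA of Peromyscus and Salmonella is the node subtending ((Sciurus,(Homo,((Anopheles,((Nyctereutes,Drosophila),Peromyscus)),(Listeria,Abies)))),((Papio,(Enhydra,Streptococcus)),(Salmonella,Gulo))).
That clade contains 13 terminal taxa: Abies, Anopheles, Drosophila, Enhydra, Gulo, Homo, Listeria, Nyctereutes, Papio, Peromyscus, Salmonella, Sciurus, Streptococcus.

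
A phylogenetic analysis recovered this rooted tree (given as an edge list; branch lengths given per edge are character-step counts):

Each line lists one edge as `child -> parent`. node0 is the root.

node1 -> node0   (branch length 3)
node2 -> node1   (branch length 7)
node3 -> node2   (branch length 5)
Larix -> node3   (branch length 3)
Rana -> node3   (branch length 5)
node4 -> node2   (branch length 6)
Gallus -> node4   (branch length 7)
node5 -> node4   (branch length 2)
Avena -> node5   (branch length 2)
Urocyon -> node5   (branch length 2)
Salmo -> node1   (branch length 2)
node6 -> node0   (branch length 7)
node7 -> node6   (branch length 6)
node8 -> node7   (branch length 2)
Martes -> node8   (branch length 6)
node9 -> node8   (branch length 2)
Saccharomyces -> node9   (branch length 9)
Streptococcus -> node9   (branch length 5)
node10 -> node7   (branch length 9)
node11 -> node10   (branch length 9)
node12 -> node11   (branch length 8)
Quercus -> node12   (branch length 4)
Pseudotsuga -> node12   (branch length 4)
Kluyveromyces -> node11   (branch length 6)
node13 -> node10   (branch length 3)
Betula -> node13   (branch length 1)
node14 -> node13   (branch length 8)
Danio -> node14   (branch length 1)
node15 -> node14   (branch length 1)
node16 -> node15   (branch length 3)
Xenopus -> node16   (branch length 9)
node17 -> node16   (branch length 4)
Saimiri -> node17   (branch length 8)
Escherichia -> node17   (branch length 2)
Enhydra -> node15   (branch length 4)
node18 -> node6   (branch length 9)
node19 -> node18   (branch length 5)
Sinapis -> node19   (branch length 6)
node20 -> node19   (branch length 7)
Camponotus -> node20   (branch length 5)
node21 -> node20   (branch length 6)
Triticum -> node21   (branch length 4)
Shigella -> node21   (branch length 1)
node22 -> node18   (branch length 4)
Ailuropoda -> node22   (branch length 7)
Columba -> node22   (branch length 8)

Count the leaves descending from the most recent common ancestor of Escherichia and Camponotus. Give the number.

The MRCA of Escherichia and Camponotus is the node subtending (((Martes,(Saccharomyces,Streptococcus)),(((Quercus,Pseudotsuga),Kluyveromyces),(Betula,(Danio,((Xenopus,(Saimiri,Escherichia)),Enhydra))))),((Sinapis,(Camponotus,(Triticum,Shigella))),(Ailuropoda,Columba))).
That clade contains 18 terminal taxa: Ailuropoda, Betula, Camponotus, Columba, Danio, Enhydra, Escherichia, Kluyveromyces, Martes, Pseudotsuga, Quercus, Saccharomyces, Saimiri, Shigella, Sinapis, Streptococcus, Triticum, Xenopus.

18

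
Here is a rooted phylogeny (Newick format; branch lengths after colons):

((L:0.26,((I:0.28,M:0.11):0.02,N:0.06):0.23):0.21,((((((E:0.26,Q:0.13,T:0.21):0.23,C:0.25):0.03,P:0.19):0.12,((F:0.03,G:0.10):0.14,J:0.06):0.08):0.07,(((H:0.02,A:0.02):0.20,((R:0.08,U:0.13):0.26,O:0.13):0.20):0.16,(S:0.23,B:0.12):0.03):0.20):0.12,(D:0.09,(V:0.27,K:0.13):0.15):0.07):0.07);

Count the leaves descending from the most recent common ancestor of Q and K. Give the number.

18

The MRCA of Q and K is the node subtending ((((((E,Q,T),C),P),((F,G),J)),(((H,A),((R,U),O)),(S,B))),(D,(V,K))).
That clade contains 18 terminal taxa: A, B, C, D, E, F, G, H, J, K, O, P, Q, R, S, T, U, V.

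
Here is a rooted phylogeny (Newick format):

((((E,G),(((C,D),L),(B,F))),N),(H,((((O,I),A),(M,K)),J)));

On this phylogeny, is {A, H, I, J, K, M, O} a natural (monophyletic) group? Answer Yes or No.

The most recent common ancestor of these taxa subtends (H,((((O,I),A),(M,K)),J)).
That clade has exactly 7 tips — every listed taxon and nothing else — so the group is monophyletic.

Yes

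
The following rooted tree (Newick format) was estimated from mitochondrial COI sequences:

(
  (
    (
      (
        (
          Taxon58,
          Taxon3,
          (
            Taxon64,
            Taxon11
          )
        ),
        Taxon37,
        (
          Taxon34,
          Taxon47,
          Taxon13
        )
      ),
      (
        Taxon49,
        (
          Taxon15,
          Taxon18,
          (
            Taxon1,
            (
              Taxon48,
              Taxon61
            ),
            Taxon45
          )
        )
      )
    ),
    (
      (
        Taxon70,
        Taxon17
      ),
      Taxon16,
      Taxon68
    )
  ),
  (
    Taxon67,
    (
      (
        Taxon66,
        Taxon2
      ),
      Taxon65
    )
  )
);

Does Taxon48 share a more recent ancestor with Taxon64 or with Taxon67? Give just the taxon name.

The MRCA of Taxon48 and Taxon64 subtends (((Taxon58,Taxon3,(Taxon64,Taxon11)),Taxon37,(Taxon34,Taxon47,Taxon13)),(Taxon49,(Taxon15,Taxon18,(Taxon1,(Taxon48,Taxon61),Taxon45)))) (15 taxa).
The MRCA of Taxon48 and Taxon67 is the root, subtending the entire tree (23 taxa).
The first is nested inside the second, so Taxon48 shares a more recent common ancestor with Taxon64.

Taxon64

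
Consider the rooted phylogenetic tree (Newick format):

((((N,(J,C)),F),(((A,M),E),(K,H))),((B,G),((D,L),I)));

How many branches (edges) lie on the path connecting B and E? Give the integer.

7

The MRCA of B and E is the root of the tree.
From B up to that node: 3 branches. From E up to the same node: 4 branches. Total: 3 + 4 = 7.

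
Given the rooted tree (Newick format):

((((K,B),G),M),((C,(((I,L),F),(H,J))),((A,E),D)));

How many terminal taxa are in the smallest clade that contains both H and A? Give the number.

9

The MRCA of H and A is the node subtending ((C,(((I,L),F),(H,J))),((A,E),D)).
That clade contains 9 terminal taxa: A, C, D, E, F, H, I, J, L.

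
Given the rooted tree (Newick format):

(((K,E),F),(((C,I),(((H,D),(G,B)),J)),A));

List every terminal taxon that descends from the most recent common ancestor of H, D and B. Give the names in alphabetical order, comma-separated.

Tracing H: it sits inside (H,D).
Tracing D: it sits inside (H,D).
Tracing B: it sits inside (G,B).
The smallest clade enclosing all 3 is ((H,D),(G,B)); the answer is its 4 terminal taxa in alphabetical order.

B, D, G, H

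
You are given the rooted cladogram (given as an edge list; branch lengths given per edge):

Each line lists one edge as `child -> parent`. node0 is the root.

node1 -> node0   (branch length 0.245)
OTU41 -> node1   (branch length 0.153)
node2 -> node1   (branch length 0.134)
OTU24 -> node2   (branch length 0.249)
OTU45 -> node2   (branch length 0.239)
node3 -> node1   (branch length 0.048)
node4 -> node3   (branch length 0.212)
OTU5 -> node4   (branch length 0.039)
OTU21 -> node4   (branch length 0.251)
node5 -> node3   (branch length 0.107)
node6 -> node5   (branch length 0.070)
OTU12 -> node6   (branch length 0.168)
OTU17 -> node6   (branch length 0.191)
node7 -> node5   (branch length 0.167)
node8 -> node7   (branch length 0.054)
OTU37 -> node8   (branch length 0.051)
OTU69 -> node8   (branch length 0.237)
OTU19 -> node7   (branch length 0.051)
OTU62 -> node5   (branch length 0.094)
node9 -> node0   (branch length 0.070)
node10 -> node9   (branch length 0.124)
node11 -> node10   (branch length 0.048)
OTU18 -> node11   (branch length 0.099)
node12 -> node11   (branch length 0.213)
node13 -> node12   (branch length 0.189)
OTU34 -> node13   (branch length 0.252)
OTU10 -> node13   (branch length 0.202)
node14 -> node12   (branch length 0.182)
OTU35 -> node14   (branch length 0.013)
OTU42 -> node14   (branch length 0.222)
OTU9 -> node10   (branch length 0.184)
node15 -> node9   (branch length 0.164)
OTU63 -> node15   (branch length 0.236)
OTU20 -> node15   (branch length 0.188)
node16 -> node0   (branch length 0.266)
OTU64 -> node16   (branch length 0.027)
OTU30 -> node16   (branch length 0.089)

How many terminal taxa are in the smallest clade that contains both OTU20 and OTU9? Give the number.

The MRCA of OTU20 and OTU9 is the node subtending (((OTU18,((OTU34,OTU10),(OTU35,OTU42))),OTU9),(OTU63,OTU20)).
That clade contains 8 terminal taxa: OTU10, OTU18, OTU20, OTU34, OTU35, OTU42, OTU63, OTU9.

8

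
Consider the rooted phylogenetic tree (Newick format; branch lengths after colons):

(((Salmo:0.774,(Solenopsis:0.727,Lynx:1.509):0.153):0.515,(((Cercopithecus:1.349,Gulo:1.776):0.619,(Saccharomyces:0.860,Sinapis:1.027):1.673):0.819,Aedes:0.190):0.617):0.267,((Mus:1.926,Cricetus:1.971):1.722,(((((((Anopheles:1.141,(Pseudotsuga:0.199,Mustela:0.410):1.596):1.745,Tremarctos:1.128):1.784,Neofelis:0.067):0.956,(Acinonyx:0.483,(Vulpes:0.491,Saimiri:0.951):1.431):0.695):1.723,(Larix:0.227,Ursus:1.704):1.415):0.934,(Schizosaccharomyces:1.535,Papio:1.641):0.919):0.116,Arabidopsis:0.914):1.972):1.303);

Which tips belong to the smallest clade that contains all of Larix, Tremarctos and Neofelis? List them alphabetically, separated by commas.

Tracing Larix: it sits inside (Larix,Ursus).
Tracing Tremarctos: it sits inside ((Anopheles,(Pseudotsuga,Mustela)),Tremarctos).
Tracing Neofelis: it sits inside (((Anopheles,(Pseudotsuga,Mustela)),Tremarctos),Neofelis).
The smallest clade enclosing all 3 is (((((Anopheles,(Pseudotsuga,Mustela)),Tremarctos),Neofelis),(Acinonyx,(Vulpes,Saimiri))),(Larix,Ursus)); the answer is its 10 terminal taxa in alphabetical order.

Acinonyx, Anopheles, Larix, Mustela, Neofelis, Pseudotsuga, Saimiri, Tremarctos, Ursus, Vulpes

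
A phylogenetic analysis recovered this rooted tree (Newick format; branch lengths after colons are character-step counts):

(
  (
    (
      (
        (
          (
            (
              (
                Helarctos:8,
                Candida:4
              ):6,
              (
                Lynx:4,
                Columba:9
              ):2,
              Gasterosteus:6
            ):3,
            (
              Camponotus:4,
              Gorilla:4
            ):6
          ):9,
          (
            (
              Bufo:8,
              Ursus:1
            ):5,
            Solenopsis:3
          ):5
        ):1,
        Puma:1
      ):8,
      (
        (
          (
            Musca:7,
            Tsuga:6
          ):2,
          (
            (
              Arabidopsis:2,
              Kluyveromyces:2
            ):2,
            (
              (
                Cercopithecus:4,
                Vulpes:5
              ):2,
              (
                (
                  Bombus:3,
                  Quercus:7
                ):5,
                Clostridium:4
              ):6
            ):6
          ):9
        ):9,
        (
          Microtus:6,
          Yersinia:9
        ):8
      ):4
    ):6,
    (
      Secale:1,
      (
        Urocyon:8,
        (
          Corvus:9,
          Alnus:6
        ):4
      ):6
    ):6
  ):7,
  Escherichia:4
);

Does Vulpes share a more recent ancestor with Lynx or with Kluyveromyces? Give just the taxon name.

Kluyveromyces

The MRCA of Vulpes and Kluyveromyces subtends ((Arabidopsis,Kluyveromyces),((Cercopithecus,Vulpes),((Bombus,Quercus),Clostridium))) (7 taxa).
The MRCA of Vulpes and Lynx subtends ((((((Helarctos,Candida),(Lynx,Columba),Gasterosteus),(Camponotus,Gorilla)),((Bufo,Ursus),Solenopsis)),Puma),(((Musca,Tsuga),((Arabidopsis,Kluyveromyces),((Cercopithecus,Vulpes),((Bombus,Quercus),Clostridium)))),(Microtus,Yersinia))) (22 taxa).
The first is nested inside the second, so Vulpes shares a more recent common ancestor with Kluyveromyces.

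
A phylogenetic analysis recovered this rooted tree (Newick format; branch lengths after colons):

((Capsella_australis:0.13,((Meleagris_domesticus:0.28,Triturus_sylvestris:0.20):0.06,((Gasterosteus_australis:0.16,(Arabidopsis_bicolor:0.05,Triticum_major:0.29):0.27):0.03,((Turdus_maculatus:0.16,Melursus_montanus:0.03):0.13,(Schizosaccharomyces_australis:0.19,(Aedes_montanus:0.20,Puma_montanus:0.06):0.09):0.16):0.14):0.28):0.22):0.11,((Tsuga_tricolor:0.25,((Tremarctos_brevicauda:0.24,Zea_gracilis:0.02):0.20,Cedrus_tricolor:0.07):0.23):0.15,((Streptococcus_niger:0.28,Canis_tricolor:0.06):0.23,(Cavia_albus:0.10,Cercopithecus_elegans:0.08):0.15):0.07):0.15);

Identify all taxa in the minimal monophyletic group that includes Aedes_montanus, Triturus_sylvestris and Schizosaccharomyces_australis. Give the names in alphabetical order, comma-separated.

Tracing Aedes_montanus: it sits inside (Aedes_montanus,Puma_montanus).
Tracing Triturus_sylvestris: it sits inside (Meleagris_domesticus,Triturus_sylvestris).
Tracing Schizosaccharomyces_australis: it sits inside (Schizosaccharomyces_australis,(Aedes_montanus,Puma_montanus)).
The smallest clade enclosing all 3 is ((Meleagris_domesticus,Triturus_sylvestris),((Gasterosteus_australis,(Arabidopsis_bicolor,Triticum_major)),((Turdus_maculatus,Melursus_montanus),(Schizosaccharomyces_australis,(Aedes_montanus,Puma_montanus))))); the answer is its 10 terminal taxa in alphabetical order.

Aedes_montanus, Arabidopsis_bicolor, Gasterosteus_australis, Meleagris_domesticus, Melursus_montanus, Puma_montanus, Schizosaccharomyces_australis, Triticum_major, Triturus_sylvestris, Turdus_maculatus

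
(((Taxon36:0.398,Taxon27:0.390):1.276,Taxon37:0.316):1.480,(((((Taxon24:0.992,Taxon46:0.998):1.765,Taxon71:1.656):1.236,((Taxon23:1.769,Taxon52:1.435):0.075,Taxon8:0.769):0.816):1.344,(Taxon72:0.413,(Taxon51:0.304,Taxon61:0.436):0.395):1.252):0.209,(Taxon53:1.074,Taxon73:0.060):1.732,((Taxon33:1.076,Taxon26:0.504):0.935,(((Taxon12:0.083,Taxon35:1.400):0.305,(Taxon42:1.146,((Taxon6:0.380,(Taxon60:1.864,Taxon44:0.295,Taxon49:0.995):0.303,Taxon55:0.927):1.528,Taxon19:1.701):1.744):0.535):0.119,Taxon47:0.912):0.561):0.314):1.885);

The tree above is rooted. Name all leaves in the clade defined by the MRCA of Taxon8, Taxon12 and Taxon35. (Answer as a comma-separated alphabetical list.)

Taxon12, Taxon19, Taxon23, Taxon24, Taxon26, Taxon33, Taxon35, Taxon42, Taxon44, Taxon46, Taxon47, Taxon49, Taxon51, Taxon52, Taxon53, Taxon55, Taxon6, Taxon60, Taxon61, Taxon71, Taxon72, Taxon73, Taxon8

Tracing Taxon8: it sits inside ((Taxon23,Taxon52),Taxon8).
Tracing Taxon12: it sits inside (Taxon12,Taxon35).
Tracing Taxon35: it sits inside (Taxon12,Taxon35).
The smallest clade enclosing all 3 is (((((Taxon24,Taxon46),Taxon71),((Taxon23,Taxon52),Taxon8)),(Taxon72,(Taxon51,Taxon61))),(Taxon53,Taxon73),((Taxon33,Taxon26),(((Taxon12,Taxon35),(Taxon42,((Taxon6,(Taxon60,Taxon44,Taxon49),Taxon55),Taxon19))),Taxon47))); the answer is its 23 terminal taxa in alphabetical order.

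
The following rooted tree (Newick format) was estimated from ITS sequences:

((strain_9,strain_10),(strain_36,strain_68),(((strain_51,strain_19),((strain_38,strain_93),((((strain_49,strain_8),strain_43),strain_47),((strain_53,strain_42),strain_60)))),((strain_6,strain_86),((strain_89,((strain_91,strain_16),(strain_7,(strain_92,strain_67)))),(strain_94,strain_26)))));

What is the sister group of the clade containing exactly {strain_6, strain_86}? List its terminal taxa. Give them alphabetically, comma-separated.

strain_16, strain_26, strain_67, strain_7, strain_89, strain_91, strain_92, strain_94

The clade containing exactly {strain_6, strain_86} attaches to the tree at the node subtending ((strain_6,strain_86),((strain_89,((strain_91,strain_16),(strain_7,(strain_92,strain_67)))),(strain_94,strain_26))).
The other lineage descending from that same node — the sister group — is ((strain_89,((strain_91,strain_16),(strain_7,(strain_92,strain_67)))),(strain_94,strain_26)); its 8 tips in alphabetical order are the answer.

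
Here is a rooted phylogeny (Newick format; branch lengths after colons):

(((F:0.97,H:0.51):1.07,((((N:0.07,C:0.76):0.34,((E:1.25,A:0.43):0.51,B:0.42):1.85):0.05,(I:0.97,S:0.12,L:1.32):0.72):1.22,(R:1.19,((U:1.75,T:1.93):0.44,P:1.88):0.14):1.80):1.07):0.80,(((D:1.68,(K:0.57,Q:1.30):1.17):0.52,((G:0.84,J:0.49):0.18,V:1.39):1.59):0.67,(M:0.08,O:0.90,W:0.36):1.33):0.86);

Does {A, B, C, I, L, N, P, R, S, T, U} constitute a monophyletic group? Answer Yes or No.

No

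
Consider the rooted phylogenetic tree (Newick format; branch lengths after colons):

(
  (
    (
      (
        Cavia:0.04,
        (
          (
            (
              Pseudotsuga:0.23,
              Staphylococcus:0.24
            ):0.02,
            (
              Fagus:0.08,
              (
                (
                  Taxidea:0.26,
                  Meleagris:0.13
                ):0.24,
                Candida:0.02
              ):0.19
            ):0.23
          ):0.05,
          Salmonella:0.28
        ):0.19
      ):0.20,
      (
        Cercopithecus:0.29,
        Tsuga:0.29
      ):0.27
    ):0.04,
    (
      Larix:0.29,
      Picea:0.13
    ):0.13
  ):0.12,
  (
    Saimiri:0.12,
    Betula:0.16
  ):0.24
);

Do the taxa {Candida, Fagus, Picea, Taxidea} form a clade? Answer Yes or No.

No

The MRCA of the listed taxa subtends (((Cavia,(((Pseudotsuga,Staphylococcus),(Fagus,((Taxidea,Meleagris),Candida))),Salmonella)),(Cercopithecus,Tsuga)),(Larix,Picea)).
That clade also contains Cavia, Cercopithecus, Larix, Meleagris, Pseudotsuga, Salmonella, Staphylococcus, Tsuga, which are not in the proposed group, so the group is not monophyletic.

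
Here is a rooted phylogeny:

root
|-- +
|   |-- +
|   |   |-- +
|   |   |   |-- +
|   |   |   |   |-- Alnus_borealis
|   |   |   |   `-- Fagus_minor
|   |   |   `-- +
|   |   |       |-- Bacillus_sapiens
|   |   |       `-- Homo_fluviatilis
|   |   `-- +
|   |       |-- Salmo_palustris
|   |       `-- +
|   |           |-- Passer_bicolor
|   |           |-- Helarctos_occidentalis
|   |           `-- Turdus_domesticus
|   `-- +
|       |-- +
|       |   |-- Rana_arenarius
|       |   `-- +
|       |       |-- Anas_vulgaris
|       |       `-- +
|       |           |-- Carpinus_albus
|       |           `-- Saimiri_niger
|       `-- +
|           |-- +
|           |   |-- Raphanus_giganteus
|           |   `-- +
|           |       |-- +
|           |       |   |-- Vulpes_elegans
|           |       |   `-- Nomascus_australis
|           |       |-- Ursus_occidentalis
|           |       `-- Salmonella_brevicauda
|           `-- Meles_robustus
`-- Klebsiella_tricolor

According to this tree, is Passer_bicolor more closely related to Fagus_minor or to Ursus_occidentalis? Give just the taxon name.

Fagus_minor

The MRCA of Passer_bicolor and Fagus_minor subtends (((Alnus_borealis,Fagus_minor),(Bacillus_sapiens,Homo_fluviatilis)),(Salmo_palustris,(Passer_bicolor,Helarctos_occidentalis,Turdus_domesticus))) (8 taxa).
The MRCA of Passer_bicolor and Ursus_occidentalis subtends ((((Alnus_borealis,Fagus_minor),(Bacillus_sapiens,Homo_fluviatilis)),(Salmo_palustris,(Passer_bicolor,Helarctos_occidentalis,Turdus_domesticus))),((Rana_arenarius,(Anas_vulgaris,(Carpinus_albus,Saimiri_niger))),((Raphanus_giganteus,((Vulpes_elegans,Nomascus_australis),Ursus_occidentalis,Salmonella_brevicauda)),Meles_robustus))) (18 taxa).
The first is nested inside the second, so Passer_bicolor shares a more recent common ancestor with Fagus_minor.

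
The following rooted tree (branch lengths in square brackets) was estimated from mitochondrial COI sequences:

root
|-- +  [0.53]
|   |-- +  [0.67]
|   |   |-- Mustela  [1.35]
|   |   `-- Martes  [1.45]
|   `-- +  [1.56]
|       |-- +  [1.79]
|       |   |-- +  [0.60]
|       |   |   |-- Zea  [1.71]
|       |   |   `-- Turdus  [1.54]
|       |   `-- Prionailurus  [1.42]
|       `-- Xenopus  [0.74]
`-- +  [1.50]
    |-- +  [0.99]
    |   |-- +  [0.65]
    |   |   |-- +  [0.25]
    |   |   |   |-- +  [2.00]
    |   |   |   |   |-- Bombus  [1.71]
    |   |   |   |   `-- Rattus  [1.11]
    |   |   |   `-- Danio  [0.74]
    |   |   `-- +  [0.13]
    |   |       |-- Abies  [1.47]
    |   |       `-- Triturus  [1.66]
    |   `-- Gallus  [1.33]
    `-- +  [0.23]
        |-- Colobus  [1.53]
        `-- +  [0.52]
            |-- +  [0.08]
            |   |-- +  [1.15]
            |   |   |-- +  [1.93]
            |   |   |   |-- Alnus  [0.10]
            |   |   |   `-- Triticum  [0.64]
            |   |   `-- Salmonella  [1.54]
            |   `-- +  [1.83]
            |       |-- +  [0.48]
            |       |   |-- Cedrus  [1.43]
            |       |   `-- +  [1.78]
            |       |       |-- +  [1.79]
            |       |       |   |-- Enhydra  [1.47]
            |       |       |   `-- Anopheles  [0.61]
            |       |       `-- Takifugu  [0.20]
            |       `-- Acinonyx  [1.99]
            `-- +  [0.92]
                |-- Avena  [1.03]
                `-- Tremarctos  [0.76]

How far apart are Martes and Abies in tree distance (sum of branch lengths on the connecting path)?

7.39

The path runs Martes → … → MRCA → … → Abies; the MRCA is the root of the tree.
Branch lengths along that path: 1.45 + 0.67 + 0.53 + 1.50 + 0.99 + 0.65 + 0.13 + 1.47 = 7.39.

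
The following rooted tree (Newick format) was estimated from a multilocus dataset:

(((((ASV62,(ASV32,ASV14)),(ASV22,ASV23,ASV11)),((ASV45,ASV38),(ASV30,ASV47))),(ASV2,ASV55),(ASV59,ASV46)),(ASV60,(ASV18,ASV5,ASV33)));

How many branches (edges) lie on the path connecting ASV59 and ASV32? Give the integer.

The MRCA of ASV59 and ASV32 is the node subtending ((((ASV62,(ASV32,ASV14)),(ASV22,ASV23,ASV11)),((ASV45,ASV38),(ASV30,ASV47))),(ASV2,ASV55),(ASV59,ASV46)).
From ASV59 up to that node: 2 branches. From ASV32 up to the same node: 5 branches. Total: 2 + 5 = 7.

7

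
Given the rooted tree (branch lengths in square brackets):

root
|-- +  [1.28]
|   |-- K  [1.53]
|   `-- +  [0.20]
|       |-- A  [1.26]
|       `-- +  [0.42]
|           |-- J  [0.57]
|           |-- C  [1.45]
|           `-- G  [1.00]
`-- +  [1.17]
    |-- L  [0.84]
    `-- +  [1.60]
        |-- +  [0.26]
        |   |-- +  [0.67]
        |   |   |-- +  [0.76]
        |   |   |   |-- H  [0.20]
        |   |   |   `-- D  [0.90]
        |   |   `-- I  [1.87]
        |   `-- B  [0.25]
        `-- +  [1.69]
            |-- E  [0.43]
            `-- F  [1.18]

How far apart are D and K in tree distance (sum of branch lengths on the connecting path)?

The path runs D → … → MRCA → … → K; the MRCA is the root of the tree.
Branch lengths along that path: 0.90 + 0.76 + 0.67 + 0.26 + 1.60 + 1.17 + 1.28 + 1.53 = 8.17.

8.17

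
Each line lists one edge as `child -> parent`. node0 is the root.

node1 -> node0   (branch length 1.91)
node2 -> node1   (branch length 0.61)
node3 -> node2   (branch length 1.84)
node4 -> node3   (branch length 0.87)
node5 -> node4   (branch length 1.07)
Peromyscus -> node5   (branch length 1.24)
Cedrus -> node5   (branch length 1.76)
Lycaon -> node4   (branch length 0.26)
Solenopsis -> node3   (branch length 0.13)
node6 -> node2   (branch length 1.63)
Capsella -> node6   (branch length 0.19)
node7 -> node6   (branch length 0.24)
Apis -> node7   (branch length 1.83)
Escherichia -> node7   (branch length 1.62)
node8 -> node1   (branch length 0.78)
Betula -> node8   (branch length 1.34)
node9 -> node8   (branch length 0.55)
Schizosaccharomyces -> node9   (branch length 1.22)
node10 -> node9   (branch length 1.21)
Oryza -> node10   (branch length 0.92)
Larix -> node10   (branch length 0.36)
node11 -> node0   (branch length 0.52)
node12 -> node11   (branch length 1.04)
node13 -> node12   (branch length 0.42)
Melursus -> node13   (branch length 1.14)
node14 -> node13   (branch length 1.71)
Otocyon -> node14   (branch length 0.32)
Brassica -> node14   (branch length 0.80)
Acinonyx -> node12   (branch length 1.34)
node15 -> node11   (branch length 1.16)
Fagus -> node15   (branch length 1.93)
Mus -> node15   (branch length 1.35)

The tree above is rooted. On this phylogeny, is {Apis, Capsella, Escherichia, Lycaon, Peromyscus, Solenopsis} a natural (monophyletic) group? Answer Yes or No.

The MRCA of the listed taxa subtends ((((Peromyscus,Cedrus),Lycaon),Solenopsis),(Capsella,(Apis,Escherichia))).
That clade also contains Cedrus, which is not in the proposed group, so the group is not monophyletic.

No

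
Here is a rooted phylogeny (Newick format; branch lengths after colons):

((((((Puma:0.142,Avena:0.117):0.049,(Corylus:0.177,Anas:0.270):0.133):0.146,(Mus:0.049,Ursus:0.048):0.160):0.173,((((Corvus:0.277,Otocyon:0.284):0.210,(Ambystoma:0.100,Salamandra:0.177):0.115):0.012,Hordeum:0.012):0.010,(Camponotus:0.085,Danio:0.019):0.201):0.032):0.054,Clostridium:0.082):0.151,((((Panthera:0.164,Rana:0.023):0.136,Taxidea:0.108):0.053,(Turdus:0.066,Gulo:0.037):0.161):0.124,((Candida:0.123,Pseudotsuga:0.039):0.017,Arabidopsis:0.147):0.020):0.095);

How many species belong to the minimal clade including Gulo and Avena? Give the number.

The MRCA of Gulo and Avena is the root, so the clade is the entire tree.
That clade contains 22 terminal taxa: Ambystoma, Anas, Arabidopsis, Avena, Camponotus, Candida, Clostridium, Corvus, Corylus, Danio, Gulo, Hordeum, Mus, Otocyon, Panthera, Pseudotsuga, Puma, Rana, Salamandra, Taxidea, Turdus, Ursus.

22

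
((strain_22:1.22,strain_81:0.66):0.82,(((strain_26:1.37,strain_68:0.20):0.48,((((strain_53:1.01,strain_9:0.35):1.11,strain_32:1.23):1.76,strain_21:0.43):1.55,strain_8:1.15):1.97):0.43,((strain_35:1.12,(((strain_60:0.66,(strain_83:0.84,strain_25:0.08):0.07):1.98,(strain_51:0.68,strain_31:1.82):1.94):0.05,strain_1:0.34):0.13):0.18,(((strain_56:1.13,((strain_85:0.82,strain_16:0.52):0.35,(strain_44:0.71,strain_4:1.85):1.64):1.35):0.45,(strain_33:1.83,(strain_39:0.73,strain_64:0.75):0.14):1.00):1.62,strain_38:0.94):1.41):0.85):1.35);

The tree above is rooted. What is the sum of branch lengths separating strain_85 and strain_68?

The path runs strain_85 → … → MRCA → … → strain_68; the MRCA is the node subtending (((strain_26,strain_68),((((strain_53,strain_9),strain_32),strain_21),strain_8)),((strain_35,(((strain_60,(strain_83,strain_25)),(strain_51,strain_31)),strain_1)),(((strain_56,((strain_85,strain_16),(strain_44,strain_4))),(strain_33,(strain_39,strain_64))),strain_38))).
Branch lengths along that path: 0.82 + 0.35 + 1.35 + 0.45 + 1.62 + 1.41 + 0.85 + 0.43 + 0.48 + 0.20 = 7.96.

7.96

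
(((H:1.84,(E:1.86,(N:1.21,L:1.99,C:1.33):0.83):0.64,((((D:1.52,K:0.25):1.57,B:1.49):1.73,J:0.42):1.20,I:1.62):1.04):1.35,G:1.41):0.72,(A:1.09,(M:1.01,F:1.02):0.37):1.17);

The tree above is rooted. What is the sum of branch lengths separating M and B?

10.08

The path runs M → … → MRCA → … → B; the MRCA is the root of the tree.
Branch lengths along that path: 1.01 + 0.37 + 1.17 + 0.72 + 1.35 + 1.04 + 1.20 + 1.73 + 1.49 = 10.08.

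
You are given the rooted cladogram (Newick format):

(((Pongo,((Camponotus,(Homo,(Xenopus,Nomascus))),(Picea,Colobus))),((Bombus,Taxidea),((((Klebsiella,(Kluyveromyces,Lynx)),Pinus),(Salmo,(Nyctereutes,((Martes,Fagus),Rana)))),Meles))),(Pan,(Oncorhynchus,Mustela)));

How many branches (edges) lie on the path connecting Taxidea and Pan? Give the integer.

6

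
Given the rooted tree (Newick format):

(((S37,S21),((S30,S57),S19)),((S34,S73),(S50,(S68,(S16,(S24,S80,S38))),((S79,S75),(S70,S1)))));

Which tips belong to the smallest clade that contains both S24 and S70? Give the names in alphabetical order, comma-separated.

Tracing S24: it sits inside (S24,S80,S38).
Tracing S70: it sits inside (S70,S1).
The smallest clade enclosing both is (S50,(S68,(S16,(S24,S80,S38))),((S79,S75),(S70,S1))); the answer is its 10 terminal taxa in alphabetical order.

S1, S16, S24, S38, S50, S68, S70, S75, S79, S80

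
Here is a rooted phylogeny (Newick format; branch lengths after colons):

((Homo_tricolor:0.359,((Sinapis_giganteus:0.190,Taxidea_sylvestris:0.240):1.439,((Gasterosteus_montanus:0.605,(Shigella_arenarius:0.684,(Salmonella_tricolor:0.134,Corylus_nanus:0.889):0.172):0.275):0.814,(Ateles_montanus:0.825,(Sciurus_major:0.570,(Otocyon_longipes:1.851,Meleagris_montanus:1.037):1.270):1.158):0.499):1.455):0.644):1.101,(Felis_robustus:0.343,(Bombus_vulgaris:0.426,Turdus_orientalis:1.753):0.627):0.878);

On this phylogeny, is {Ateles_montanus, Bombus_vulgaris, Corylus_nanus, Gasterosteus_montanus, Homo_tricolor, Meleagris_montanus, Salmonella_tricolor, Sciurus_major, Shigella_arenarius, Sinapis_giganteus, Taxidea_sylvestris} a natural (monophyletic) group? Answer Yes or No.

No

The MRCA of the listed taxa is the root, so the smallest clade containing them is the whole tree.
That clade also contains Felis_robustus, Otocyon_longipes, Turdus_orientalis, which are not in the proposed group, so the group is not monophyletic.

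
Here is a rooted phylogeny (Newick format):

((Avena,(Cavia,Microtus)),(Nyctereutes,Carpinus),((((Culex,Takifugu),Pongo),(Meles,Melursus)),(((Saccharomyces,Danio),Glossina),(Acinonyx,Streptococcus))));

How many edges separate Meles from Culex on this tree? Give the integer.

5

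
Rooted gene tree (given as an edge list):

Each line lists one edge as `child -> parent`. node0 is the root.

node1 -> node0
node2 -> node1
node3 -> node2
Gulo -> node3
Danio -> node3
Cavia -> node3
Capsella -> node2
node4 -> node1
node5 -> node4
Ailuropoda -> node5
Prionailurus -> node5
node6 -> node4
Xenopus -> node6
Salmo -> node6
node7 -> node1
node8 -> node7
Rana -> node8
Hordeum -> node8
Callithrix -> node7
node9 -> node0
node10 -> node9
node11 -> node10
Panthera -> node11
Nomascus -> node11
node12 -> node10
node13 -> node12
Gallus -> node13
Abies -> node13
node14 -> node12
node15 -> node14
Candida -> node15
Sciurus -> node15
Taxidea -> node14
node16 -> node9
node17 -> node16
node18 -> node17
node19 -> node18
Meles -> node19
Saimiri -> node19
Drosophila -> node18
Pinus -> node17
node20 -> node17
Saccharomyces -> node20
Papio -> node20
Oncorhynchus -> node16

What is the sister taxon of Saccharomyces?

Papio

Saccharomyces attaches to the tree at the node subtending (Saccharomyces,Papio).
The other lineage descending from that same node — the sister group — is the single tip Papio.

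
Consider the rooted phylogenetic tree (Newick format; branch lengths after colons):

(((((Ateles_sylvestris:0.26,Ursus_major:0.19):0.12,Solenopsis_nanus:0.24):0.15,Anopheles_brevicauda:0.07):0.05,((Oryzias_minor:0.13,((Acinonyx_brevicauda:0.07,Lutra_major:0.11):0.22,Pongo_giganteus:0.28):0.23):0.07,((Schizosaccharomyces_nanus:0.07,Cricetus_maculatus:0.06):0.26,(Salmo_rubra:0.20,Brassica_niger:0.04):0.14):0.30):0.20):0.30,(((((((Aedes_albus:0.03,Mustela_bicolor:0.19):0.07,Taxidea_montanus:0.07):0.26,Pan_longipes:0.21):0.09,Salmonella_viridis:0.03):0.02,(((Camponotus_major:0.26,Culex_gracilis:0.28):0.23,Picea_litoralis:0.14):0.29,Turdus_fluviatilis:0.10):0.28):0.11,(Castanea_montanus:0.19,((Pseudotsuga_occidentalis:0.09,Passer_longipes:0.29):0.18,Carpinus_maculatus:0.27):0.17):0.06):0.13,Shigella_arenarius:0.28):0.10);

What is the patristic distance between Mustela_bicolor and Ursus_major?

1.78

The path runs Mustela_bicolor → … → MRCA → … → Ursus_major; the MRCA is the root of the tree.
Branch lengths along that path: 0.19 + 0.07 + 0.26 + 0.09 + 0.02 + 0.11 + 0.13 + 0.10 + 0.30 + 0.05 + 0.15 + 0.12 + 0.19 = 1.78.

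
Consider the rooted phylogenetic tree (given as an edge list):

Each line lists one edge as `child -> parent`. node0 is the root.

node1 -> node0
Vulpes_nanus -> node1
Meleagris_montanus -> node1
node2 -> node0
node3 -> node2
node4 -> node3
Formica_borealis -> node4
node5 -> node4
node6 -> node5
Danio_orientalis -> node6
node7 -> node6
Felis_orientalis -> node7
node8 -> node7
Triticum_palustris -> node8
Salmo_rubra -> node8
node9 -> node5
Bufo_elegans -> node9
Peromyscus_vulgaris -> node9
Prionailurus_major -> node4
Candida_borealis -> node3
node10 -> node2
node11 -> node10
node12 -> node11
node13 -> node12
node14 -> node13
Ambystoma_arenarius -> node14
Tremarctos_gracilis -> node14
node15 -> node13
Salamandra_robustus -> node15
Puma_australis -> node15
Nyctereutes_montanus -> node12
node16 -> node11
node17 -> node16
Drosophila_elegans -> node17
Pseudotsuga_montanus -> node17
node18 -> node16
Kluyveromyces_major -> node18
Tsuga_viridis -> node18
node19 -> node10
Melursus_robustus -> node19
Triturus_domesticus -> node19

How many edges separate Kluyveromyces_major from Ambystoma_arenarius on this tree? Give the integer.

The MRCA of Kluyveromyces_major and Ambystoma_arenarius is the node subtending ((((Ambystoma_arenarius,Tremarctos_gracilis),(Salamandra_robustus,Puma_australis)),Nyctereutes_montanus),((Drosophila_elegans,Pseudotsuga_montanus),(Kluyveromyces_major,Tsuga_viridis))).
From Kluyveromyces_major up to that node: 3 branches. From Ambystoma_arenarius up to the same node: 4 branches. Total: 3 + 4 = 7.

7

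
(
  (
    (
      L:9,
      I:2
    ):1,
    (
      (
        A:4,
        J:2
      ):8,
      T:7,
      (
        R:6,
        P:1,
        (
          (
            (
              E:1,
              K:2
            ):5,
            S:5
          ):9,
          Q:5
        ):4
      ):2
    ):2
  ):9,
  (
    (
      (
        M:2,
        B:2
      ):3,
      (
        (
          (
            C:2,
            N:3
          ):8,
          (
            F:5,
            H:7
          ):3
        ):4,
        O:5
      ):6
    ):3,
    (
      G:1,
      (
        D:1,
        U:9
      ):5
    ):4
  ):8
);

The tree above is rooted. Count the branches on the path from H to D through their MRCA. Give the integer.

8

The MRCA of H and D is the node subtending (((M,B),(((C,N),(F,H)),O)),(G,(D,U))).
From H up to that node: 5 branches. From D up to the same node: 3 branches. Total: 5 + 3 = 8.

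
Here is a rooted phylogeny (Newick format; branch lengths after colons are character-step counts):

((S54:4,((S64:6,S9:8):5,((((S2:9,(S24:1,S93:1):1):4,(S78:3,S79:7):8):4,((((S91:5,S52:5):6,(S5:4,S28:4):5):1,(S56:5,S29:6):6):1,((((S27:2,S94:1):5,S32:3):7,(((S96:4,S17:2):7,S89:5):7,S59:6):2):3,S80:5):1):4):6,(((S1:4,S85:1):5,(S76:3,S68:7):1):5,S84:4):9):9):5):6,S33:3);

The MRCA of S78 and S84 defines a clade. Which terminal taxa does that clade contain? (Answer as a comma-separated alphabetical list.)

S1, S17, S2, S24, S27, S28, S29, S32, S5, S52, S56, S59, S68, S76, S78, S79, S80, S84, S85, S89, S91, S93, S94, S96

Tracing S78: it sits inside (S78,S79).
Tracing S84: it sits inside (((S1,S85),(S76,S68)),S84).
The smallest clade enclosing both is ((((S2,(S24,S93)),(S78,S79)),((((S91,S52),(S5,S28)),(S56,S29)),((((S27,S94),S32),(((S96,S17),S89),S59)),S80))),(((S1,S85),(S76,S68)),S84)); the answer is its 24 terminal taxa in alphabetical order.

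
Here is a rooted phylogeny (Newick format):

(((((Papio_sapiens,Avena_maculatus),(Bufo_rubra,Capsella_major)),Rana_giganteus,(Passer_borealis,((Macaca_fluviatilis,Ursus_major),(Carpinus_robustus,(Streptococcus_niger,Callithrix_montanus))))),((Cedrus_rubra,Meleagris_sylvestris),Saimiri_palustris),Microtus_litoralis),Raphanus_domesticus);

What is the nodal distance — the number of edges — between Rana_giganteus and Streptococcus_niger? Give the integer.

6

The MRCA of Rana_giganteus and Streptococcus_niger is the node subtending (((Papio_sapiens,Avena_maculatus),(Bufo_rubra,Capsella_major)),Rana_giganteus,(Passer_borealis,((Macaca_fluviatilis,Ursus_major),(Carpinus_robustus,(Streptococcus_niger,Callithrix_montanus))))).
From Rana_giganteus up to that node: 1 branch. From Streptococcus_niger up to the same node: 5 branches. Total: 1 + 5 = 6.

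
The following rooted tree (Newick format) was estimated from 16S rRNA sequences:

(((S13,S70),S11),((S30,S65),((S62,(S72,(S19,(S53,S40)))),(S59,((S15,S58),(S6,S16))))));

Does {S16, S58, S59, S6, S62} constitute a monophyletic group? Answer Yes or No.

No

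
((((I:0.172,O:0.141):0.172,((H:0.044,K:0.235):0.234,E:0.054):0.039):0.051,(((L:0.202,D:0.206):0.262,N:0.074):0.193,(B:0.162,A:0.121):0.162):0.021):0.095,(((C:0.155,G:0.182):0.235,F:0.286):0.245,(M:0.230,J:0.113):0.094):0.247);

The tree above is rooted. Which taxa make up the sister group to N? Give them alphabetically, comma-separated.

D, L

N attaches to the tree at the node subtending ((L,D),N).
The other lineage descending from that same node — the sister group — is (L,D); its 2 tips in alphabetical order are the answer.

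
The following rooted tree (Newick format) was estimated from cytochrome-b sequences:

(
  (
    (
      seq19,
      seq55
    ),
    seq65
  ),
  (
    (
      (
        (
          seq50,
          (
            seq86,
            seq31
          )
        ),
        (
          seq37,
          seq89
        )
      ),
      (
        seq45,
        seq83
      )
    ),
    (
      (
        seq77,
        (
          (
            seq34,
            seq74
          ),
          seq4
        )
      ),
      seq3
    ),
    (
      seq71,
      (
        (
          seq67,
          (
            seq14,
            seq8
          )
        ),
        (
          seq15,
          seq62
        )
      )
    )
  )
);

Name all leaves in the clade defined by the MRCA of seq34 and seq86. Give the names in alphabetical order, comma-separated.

seq14, seq15, seq3, seq31, seq34, seq37, seq4, seq45, seq50, seq62, seq67, seq71, seq74, seq77, seq8, seq83, seq86, seq89

Tracing seq34: it sits inside (seq34,seq74).
Tracing seq86: it sits inside (seq86,seq31).
The smallest clade enclosing both is ((((seq50,(seq86,seq31)),(seq37,seq89)),(seq45,seq83)),((seq77,((seq34,seq74),seq4)),seq3),(seq71,((seq67,(seq14,seq8)),(seq15,seq62)))); the answer is its 18 terminal taxa in alphabetical order.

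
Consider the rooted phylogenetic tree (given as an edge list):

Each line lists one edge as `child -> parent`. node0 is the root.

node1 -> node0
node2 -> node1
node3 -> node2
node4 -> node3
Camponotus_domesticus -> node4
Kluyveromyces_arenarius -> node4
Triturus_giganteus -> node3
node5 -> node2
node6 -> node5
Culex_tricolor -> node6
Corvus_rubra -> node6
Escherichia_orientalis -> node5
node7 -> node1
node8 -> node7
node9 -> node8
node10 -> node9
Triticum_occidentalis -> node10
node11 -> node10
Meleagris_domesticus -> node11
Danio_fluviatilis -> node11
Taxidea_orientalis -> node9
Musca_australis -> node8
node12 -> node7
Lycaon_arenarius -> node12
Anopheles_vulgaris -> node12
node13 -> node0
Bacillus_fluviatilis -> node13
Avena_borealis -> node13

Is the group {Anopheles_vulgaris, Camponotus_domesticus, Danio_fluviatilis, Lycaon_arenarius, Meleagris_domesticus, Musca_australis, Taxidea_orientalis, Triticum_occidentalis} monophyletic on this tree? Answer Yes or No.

No

The MRCA of the listed taxa subtends ((((Camponotus_domesticus,Kluyveromyces_arenarius),Triturus_giganteus),((Culex_tricolor,Corvus_rubra),Escherichia_orientalis)),((((Triticum_occidentalis,(Meleagris_domesticus,Danio_fluviatilis)),Taxidea_orientalis),Musca_australis),(Lycaon_arenarius,Anopheles_vulgaris))).
That clade also contains Corvus_rubra, Culex_tricolor, Escherichia_orientalis, Kluyveromyces_arenarius, Triturus_giganteus, which are not in the proposed group, so the group is not monophyletic.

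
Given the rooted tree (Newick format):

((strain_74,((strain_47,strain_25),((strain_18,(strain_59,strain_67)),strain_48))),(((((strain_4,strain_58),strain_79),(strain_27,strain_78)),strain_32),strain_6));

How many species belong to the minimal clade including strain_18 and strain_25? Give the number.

The MRCA of strain_18 and strain_25 is the node subtending ((strain_47,strain_25),((strain_18,(strain_59,strain_67)),strain_48)).
That clade contains 6 terminal taxa: strain_18, strain_25, strain_47, strain_48, strain_59, strain_67.

6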